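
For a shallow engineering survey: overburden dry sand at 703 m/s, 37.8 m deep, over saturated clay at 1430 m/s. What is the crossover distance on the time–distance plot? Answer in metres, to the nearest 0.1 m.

129.5 m

x_cross = 2h·√((V₂+V₁)/(V₂−V₁)).
(V₂+V₁)/(V₂−V₁) = (1430+703)/(1430−703) = 2.9340; √ = 1.7129.
x_cross = 2·37.8·1.7129 = 129.49 m.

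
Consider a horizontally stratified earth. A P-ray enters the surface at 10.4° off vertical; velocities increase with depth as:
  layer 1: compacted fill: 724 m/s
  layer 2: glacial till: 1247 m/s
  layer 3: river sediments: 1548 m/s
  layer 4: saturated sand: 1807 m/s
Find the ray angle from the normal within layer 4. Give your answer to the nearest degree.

Snell's law across each interface conserves sin θ / V, so sin θ_4 = V_4·sin θ₁/V₁.
sin θ_4 = 1807 × sin 10.4° / 724 = 0.4505.
θ_4 = 26.78° from the vertical.

27°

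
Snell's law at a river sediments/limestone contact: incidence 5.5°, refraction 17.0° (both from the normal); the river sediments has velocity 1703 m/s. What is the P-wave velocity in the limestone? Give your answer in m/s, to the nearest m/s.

sin 5.5° = 0.0958; sin 17.0° = 0.2924.
V₂ = V₁·(sin θ₂/sin θ₁) = 1703·(0.2924/0.0958) = 5194.90 m/s.

5195 m/s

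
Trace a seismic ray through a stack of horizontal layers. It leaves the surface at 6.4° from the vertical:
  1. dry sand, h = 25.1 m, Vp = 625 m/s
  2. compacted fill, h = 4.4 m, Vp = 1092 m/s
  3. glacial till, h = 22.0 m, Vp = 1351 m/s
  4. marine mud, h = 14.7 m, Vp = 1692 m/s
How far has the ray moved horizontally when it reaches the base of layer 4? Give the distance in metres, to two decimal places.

p = sin θ₁/V₁ = sin 6.4°/625 = 1.7835e-04 s/m is conserved through the stack.
Layer 1: θ = 6.40°; offset = 25.1·tan 6.40° = 2.8154 m.
Layer 2: sin θ = p·1092 = 0.1948 → θ = 11.23°; offset = 4.4·tan 11.23° = 0.8737 m.
Layer 3: sin θ = p·1351 = 0.2410 → θ = 13.94°; offset = 22.0·tan 13.94° = 5.4618 m.
Layer 4: sin θ = p·1692 = 0.3018 → θ = 17.56°; offset = 14.7·tan 17.56° = 4.6529 m.
Total horizontal offset = 13.8038 m.

13.80 m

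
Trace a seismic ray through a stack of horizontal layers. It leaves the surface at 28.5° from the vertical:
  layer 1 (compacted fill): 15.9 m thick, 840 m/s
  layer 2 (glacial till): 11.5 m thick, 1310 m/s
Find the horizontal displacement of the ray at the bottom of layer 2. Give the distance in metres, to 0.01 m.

21.44 m

p = sin θ₁/V₁ = sin 28.5°/840 = 5.6805e-04 s/m is conserved through the stack.
Layer 1: θ = 28.50°; offset = 15.9·tan 28.50° = 8.6330 m.
Layer 2: sin θ = p·1310 = 0.7441 → θ = 48.09°; offset = 11.5·tan 48.09° = 12.8104 m.
Σ offsets = 21.4434 m.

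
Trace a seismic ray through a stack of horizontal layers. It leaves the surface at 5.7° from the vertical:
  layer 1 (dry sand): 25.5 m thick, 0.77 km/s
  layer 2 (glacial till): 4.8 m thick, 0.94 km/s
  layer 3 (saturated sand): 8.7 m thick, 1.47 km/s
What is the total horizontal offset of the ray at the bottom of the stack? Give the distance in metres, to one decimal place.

4.8 m

Ray parameter p = sin 5.7° / 0.77 km/s = 1.2899e-01 s/km.
Layer 1: θ = 5.70°; offset = 25.5·tan 5.70° = 2.545 m.
Layer 2: sin θ = p·0.94 = 0.1212 → θ = 6.96°; offset = 4.8·tan 6.96° = 0.586 m.
Layer 3: sin θ = p·1.47 = 0.1896 → θ = 10.93°; offset = 8.7·tan 10.93° = 1.680 m.
Total horizontal offset = 4.812 m.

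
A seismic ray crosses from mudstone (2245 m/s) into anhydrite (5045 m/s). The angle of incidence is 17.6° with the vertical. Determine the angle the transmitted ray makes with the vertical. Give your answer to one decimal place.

42.8°

Snell's law: sin θ₂ = (V₂/V₁)·sin θ₁ = (5045/2245)·sin 17.6° = 0.6795.
θ₂ = sin⁻¹(0.6795) = 42.80° (from vertical).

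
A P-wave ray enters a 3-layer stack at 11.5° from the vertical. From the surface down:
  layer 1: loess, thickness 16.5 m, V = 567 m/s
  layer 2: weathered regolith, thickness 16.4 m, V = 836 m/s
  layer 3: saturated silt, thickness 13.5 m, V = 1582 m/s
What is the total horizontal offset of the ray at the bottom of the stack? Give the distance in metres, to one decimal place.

17.4 m

Ray parameter p = sin 11.5° / 567 m/s = 3.5162e-04 s/m.
Layer 1: θ = 11.50°; offset = 16.5·tan 11.50° = 3.357 m.
Layer 2: sin θ = p·836 = 0.2940 → θ = 17.09°; offset = 16.4·tan 17.09° = 5.044 m.
Layer 3: sin θ = p·1582 = 0.5563 → θ = 33.80°; offset = 13.5·tan 33.80° = 9.037 m.
Summing the layer offsets gives 17.437 m.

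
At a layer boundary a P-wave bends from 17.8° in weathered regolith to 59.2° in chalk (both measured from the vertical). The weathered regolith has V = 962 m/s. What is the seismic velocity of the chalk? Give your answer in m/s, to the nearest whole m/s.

Snell's law: sin 17.8°/V₁ = sin 59.2°/V₂.
V₂ = V₁·sin 59.2°/sin 17.8° = 962 × 2.8099 = 2703.08 m/s.

2703 m/s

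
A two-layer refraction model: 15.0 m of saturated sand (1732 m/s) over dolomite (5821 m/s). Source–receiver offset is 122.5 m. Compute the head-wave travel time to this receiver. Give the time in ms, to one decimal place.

θ_c = arcsin(V₁/V₂) = arcsin(1732/5821) = 17.31°, cos θ_c = 0.9547.
Intercept time tᵢ = 2h cos θ_c / V₁ = 2·15.0·0.9547/1732 = 0.01654 s.
t = x/V₂ + tᵢ = 122.5/5821 + 0.01654 = 0.03758 s.

37.6 ms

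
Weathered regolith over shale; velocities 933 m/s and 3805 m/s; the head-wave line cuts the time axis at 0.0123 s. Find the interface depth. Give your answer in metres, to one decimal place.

5.9 m

h = tᵢ·V₁·V₂ / (2·√(V₂²−V₁²)).
√(V₂²−V₁²) = √(3805² − 933²) = 3688.8 m/s.
h = 0.0123 s × 933 × 3805 / (2 × 3688.8) = 5.92 m.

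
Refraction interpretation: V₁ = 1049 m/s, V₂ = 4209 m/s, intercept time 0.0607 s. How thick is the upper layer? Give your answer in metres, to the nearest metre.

θ_c = arcsin(1049/4209) = 14.43°; cos θ_c = 0.9684.
tᵢ = 2h cos θ_c/V₁ ⇒ h = tᵢ·V₁/(2 cos θ_c) = 0.0607·1049/(2·0.9684) = 32.87 m.

33 m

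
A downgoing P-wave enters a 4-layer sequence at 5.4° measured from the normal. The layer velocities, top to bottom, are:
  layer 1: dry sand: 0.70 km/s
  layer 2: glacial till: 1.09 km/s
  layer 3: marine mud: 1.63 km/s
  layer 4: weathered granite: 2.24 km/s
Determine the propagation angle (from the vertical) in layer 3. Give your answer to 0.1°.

12.7°

Ray parameter p = sin 5.4° / 0.70 = 1.3444e-01 s/km.
sin θ_3 = p·V_3 = 1.3444e-01 × 1.63 = 0.2191.
θ_3 = arcsin 0.2191 = 12.66°.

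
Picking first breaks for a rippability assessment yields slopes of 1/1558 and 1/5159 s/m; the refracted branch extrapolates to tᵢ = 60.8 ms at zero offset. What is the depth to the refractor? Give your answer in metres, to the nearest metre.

θ_c = arcsin(1558/5159) = 17.58°; cos θ_c = 0.9533.
tᵢ = 2h cos θ_c/V₁ ⇒ h = tᵢ·V₁/(2 cos θ_c) = 0.0608·1558/(2·0.9533) = 49.68 m.

50 m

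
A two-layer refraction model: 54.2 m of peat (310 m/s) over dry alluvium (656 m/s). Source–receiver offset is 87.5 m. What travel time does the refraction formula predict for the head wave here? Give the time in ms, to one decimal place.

θ_c = arcsin(V₁/V₂) = arcsin(310/656) = 28.20°, cos θ_c = 0.8813.
Intercept time tᵢ = 2h cos θ_c / V₁ = 2·54.2·0.8813/310 = 0.30817 s.
t = x/V₂ + tᵢ = 87.5/656 + 0.30817 = 0.44155 s.

441.6 ms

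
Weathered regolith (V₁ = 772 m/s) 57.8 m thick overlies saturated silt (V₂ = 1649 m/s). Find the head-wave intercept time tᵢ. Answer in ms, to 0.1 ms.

tᵢ = 2h·√(V₂²−V₁²)/(V₁V₂).
√(V₂²−V₁²) = √(1649²−772²) = 1457.1 m/s.
tᵢ = 2·57.8·1457.1/(772·1649) = 0.13232 s.

132.3 ms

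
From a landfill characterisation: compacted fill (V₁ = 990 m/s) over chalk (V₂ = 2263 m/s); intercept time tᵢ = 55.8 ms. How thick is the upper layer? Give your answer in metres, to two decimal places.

θ_c = arcsin(990/2263) = 25.94°; cos θ_c = 0.8992.
tᵢ = 2h cos θ_c/V₁ ⇒ h = tᵢ·V₁/(2 cos θ_c) = 0.0558·990/(2·0.8992) = 30.72 m.

30.72 m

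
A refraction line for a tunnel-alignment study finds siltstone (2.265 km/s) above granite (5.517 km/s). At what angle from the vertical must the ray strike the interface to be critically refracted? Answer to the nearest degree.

24°

Critical incidence: sin θ_c = V₁/V₂ = 2.265/5.517 = 0.4105.
θ_c = arcsin 0.4105 = 24.24°.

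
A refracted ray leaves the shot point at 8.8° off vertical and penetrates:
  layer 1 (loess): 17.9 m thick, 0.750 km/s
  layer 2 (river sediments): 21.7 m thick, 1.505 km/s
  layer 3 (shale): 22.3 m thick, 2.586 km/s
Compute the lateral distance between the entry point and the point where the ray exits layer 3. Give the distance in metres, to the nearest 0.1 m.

Apply Snell's law at each interface; in layer i the horizontal offset is hᵢ·tan θᵢ.
Layer 1: θ = 8.80°; offset = 17.9·tan 8.80° = 2.771 m.
Layer 2: sin θ = 1.505·sin 8.8°/0.750 = 0.3070, θ = 17.88°; offset = 21.7·tan 17.88° = 7.000 m.
Layer 3: sin θ = 2.586·sin 8.8°/0.750 = 0.5275, θ = 31.84°; offset = 22.3·tan 31.84° = 13.846 m.
Summing the layer offsets gives 23.617 m.

23.6 m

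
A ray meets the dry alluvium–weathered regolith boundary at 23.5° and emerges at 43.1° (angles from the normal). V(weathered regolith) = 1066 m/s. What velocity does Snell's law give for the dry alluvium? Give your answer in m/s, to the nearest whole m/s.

sin 23.5° = 0.3987; sin 43.1° = 0.6833.
V₁ = V₂·(sin θ₁/sin θ₂) = 1066·(0.3987/0.6833) = 622.10 m/s.

622 m/s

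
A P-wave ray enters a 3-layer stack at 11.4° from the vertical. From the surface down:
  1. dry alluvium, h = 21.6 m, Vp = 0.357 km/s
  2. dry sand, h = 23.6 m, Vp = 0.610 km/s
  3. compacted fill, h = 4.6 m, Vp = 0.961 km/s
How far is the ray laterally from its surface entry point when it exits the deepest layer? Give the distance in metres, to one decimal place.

15.7 m

p = sin θ₁/V₁ = sin 11.4°/0.357 = 5.5366e-01 s/km is conserved through the stack.
Layer 1: θ = 11.40°; offset = 21.6·tan 11.40° = 4.355 m.
Layer 2: sin θ = p·0.610 = 0.3377 → θ = 19.74°; offset = 23.6·tan 19.74° = 8.468 m.
Layer 3: sin θ = p·0.961 = 0.5321 → θ = 32.15°; offset = 4.6·tan 32.15° = 2.891 m.
Summing the layer offsets gives 15.714 m.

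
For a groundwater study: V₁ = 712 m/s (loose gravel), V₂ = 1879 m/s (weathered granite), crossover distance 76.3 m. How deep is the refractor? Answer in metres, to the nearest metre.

26 m

x_cross = 2h·√((V₂+V₁)/(V₂−V₁)) → h = x_cross / (2·√((V₂+V₁)/(V₂−V₁))).
√((V₂+V₁)/(V₂−V₁)) = √((1879+712)/(1879−712)) = 1.4900.
h = 76.3 / (2·1.4900) = 25.60 m.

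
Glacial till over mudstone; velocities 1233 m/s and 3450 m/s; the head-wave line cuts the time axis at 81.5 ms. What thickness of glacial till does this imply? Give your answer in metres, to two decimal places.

53.80 m

θ_c = arcsin(1233/3450) = 20.94°; cos θ_c = 0.9340.
tᵢ = 2h cos θ_c/V₁ ⇒ h = tᵢ·V₁/(2 cos θ_c) = 0.0815·1233/(2·0.9340) = 53.80 m.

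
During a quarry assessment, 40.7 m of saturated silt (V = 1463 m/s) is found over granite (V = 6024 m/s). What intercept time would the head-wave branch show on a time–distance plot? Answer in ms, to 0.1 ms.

tᵢ = 2h·√(V₂²−V₁²)/(V₁V₂).
√(V₂²−V₁²) = √(6024²−1463²) = 5843.6 m/s.
tᵢ = 2·40.7·5843.6/(1463·6024) = 0.05397 s.

54.0 ms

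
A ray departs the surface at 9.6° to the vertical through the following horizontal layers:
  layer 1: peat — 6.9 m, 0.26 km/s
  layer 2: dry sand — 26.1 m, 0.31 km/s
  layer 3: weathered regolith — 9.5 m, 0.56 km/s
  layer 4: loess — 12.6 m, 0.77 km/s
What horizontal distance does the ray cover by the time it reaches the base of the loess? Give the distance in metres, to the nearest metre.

p = sin θ₁/V₁ = sin 9.6°/0.26 = 6.4142e-01 s/km is conserved through the stack.
Layer 1: θ = 9.60°; offset = 6.9·tan 9.60° = 1.167 m.
Layer 2: sin θ = p·0.31 = 0.1988 → θ = 11.47°; offset = 26.1·tan 11.47° = 5.295 m.
Layer 3: sin θ = p·0.56 = 0.3592 → θ = 21.05°; offset = 9.5·tan 21.05° = 3.656 m.
Layer 4: sin θ = p·0.77 = 0.4939 → θ = 29.60°; offset = 12.6·tan 29.60° = 7.157 m.
Σ offsets = 17.276 m.

17 m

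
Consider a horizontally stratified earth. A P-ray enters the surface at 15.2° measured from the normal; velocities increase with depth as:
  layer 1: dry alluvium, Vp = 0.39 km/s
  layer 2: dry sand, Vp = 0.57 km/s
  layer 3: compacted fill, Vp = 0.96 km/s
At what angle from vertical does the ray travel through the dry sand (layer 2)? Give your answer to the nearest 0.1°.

Ray parameter p = sin 15.2° / 0.39 = 6.7228e-01 s/km.
sin θ_2 = p·V_2 = 6.7228e-01 × 0.57 = 0.3832.
θ_2 = arcsin 0.3832 = 22.53°.

22.5°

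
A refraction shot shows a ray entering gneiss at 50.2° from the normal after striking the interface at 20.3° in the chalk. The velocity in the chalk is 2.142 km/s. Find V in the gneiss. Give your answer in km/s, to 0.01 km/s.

Snell's law: sin 20.3°/V₁ = sin 50.2°/V₂.
V₂ = V₁·sin 50.2°/sin 20.3° = 2.142 × 2.2145 = 4.74 km/s.

4.74 km/s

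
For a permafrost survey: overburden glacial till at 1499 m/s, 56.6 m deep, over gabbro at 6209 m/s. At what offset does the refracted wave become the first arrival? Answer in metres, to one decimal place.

x_cross = 2h·√((V₂+V₁)/(V₂−V₁)).
(V₂+V₁)/(V₂−V₁) = (6209+1499)/(6209−1499) = 1.6365; √ = 1.2793.
x_cross = 2·56.6·1.2793 = 144.81 m.

144.8 m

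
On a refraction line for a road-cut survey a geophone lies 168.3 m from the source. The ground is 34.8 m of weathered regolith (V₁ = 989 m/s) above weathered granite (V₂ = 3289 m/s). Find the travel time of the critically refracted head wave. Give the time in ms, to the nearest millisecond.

t = x/V₂ + 2h·√(V₂²−V₁²)/(V₁V₂).
√(V₂²−V₁²) = √(3289²−989²) = 3136.8 m/s; delay term = 2·34.8·3136.8/(989·3289) = 0.06712 s.
t = 168.3/3289 + 0.06712 = 0.11829 s.

118 ms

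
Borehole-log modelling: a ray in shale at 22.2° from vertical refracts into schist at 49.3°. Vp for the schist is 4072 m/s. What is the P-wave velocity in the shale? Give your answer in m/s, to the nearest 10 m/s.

2030 m/s

sin 22.2° = 0.3778; sin 49.3° = 0.7581.
V₁ = V₂·(sin θ₁/sin θ₂) = 4072·(0.3778/0.7581) = 2029.41 m/s.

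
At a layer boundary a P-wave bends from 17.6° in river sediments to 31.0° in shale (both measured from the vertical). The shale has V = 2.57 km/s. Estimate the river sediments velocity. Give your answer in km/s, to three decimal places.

Snell's law: sin 17.6°/V₁ = sin 31.0°/V₂.
V₁ = V₂·sin 17.6°/sin 31.0° = 2.57 × 0.5871 = 1.509 km/s.

1.509 km/s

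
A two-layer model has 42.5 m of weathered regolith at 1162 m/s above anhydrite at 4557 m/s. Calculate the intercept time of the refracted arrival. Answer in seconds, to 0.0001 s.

θ_c = arcsin(V₁/V₂) = arcsin(1162/4557) = 14.77°; cos θ_c = 0.9669.
tᵢ = 2h·cos θ_c / V₁ = 2·42.5·0.9669 / 1162 = 0.07073 s.

0.0707 s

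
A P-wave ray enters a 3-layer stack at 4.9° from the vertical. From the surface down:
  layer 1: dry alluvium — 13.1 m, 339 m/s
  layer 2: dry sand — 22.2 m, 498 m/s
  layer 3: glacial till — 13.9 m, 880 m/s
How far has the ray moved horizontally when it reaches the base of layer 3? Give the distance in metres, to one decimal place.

p = sin θ₁/V₁ = sin 4.9°/339 = 2.5197e-04 s/m is conserved through the stack.
Layer 1: θ = 4.90°; offset = 13.1·tan 4.90° = 1.123 m.
Layer 2: sin θ = p·498 = 0.1255 → θ = 7.21°; offset = 22.2·tan 7.21° = 2.808 m.
Layer 3: sin θ = p·880 = 0.2217 → θ = 12.81°; offset = 13.9·tan 12.81° = 3.161 m.
Σ offsets = 7.092 m.

7.1 m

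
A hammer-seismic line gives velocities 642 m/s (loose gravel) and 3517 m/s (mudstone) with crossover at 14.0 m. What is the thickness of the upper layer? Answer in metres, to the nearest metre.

x_cross = 2h·√((V₂+V₁)/(V₂−V₁)) → h = x_cross / (2·√((V₂+V₁)/(V₂−V₁))).
√((V₂+V₁)/(V₂−V₁)) = √((3517+642)/(3517−642)) = 1.2028.
h = 14.0 / (2·1.2028) = 5.82 m.

6 m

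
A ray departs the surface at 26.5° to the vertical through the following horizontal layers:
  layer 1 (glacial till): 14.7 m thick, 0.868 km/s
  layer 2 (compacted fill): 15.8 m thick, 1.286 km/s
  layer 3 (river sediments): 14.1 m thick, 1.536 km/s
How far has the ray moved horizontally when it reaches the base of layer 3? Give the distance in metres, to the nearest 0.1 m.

39.4 m

p = sin θ₁/V₁ = sin 26.5°/0.868 = 5.1405e-01 s/km is conserved through the stack.
Layer 1: θ = 26.50°; offset = 14.7·tan 26.50° = 7.329 m.
Layer 2: sin θ = p·1.286 = 0.6611 → θ = 41.38°; offset = 15.8·tan 41.38° = 13.921 m.
Layer 3: sin θ = p·1.536 = 0.7896 → θ = 52.15°; offset = 14.1·tan 52.15° = 18.143 m.
Total horizontal offset = 39.393 m.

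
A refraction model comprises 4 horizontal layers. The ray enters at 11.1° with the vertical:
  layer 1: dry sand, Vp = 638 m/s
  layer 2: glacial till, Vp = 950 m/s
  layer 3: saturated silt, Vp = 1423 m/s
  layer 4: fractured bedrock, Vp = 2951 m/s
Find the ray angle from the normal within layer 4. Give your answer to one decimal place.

62.9°

Snell's law across each interface conserves sin θ / V, so sin θ_4 = V_4·sin θ₁/V₁.
sin θ_4 = 2951 × sin 11.1° / 638 = 0.8905.
θ_4 = arcsin 0.8905 = 62.93°.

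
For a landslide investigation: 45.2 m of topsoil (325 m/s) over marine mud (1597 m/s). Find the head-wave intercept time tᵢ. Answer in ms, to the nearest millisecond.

272 ms

θ_c = arcsin(V₁/V₂) = arcsin(325/1597) = 11.74°; cos θ_c = 0.9791.
tᵢ = 2h·cos θ_c / V₁ = 2·45.2·0.9791 / 325 = 0.27233 s.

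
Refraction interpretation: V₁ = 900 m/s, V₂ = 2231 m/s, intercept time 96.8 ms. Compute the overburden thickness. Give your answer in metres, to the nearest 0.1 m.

θ_c = arcsin(900/2231) = 23.79°; cos θ_c = 0.9150.
tᵢ = 2h cos θ_c/V₁ ⇒ h = tᵢ·V₁/(2 cos θ_c) = 0.0968·900/(2·0.9150) = 47.61 m.

47.6 m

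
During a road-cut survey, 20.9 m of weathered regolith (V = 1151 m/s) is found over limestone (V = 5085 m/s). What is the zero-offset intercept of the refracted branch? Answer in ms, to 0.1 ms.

θ_c = arcsin(V₁/V₂) = arcsin(1151/5085) = 13.08°; cos θ_c = 0.9740.
tᵢ = 2h·cos θ_c / V₁ = 2·20.9·0.9740 / 1151 = 0.03537 s.

35.4 ms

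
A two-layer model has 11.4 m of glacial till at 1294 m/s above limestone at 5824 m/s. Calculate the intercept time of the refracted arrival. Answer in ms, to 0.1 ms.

tᵢ = 2h·√(V₂²−V₁²)/(V₁V₂).
√(V₂²−V₁²) = √(5824²−1294²) = 5678.4 m/s.
tᵢ = 2·11.4·5678.4/(1294·5824) = 0.01718 s.

17.2 ms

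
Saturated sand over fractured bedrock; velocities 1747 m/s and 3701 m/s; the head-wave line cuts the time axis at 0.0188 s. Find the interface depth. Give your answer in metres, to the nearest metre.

h = tᵢ·V₁·V₂ / (2·√(V₂²−V₁²)).
√(V₂²−V₁²) = √(3701² − 1747²) = 3262.7 m/s.
h = 0.0188 s × 1747 × 3701 / (2 × 3262.7) = 18.63 m.

19 m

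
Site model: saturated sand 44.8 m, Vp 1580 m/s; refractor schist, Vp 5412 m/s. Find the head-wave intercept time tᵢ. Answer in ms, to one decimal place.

θ_c = arcsin(V₁/V₂) = arcsin(1580/5412) = 16.97°; cos θ_c = 0.9564.
tᵢ = 2h·cos θ_c / V₁ = 2·44.8·0.9564 / 1580 = 0.05424 s.

54.2 ms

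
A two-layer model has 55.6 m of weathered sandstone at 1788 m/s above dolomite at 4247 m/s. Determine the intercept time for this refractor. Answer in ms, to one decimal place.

56.4 ms

tᵢ = 2h·√(V₂²−V₁²)/(V₁V₂).
√(V₂²−V₁²) = √(4247²−1788²) = 3852.3 m/s.
tᵢ = 2·55.6·3852.3/(1788·4247) = 0.05641 s.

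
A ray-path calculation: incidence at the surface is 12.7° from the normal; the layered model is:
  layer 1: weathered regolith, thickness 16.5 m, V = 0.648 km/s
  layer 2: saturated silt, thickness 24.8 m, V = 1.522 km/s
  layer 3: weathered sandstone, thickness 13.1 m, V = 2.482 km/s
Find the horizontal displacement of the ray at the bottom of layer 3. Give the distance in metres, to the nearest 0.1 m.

Ray parameter p = sin 12.7° / 0.648 km/s = 3.3927e-01 s/km.
Layer 1: θ = 12.70°; offset = 16.5·tan 12.70° = 3.718 m.
Layer 2: sin θ = p·1.522 = 0.5164 → θ = 31.09°; offset = 24.8·tan 31.09° = 14.954 m.
Layer 3: sin θ = p·2.482 = 0.8421 → θ = 57.36°; offset = 13.1·tan 57.36° = 20.452 m.
Σ offsets = 39.124 m.

39.1 m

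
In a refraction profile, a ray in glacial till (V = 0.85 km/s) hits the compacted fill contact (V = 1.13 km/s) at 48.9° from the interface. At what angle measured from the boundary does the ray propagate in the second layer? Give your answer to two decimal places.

Angle from the normal: 90° − 48.9° = 41.1°.
sin θ₁/V₁ = sin θ₂/V₂ ⇒ sin θ₂ = 1.13·sin 41.1°/0.85 = 1.13·0.6574/0.85 = 0.8739.
θ₂ = arcsin 0.8739 = 60.92° from the normal.
From the interface: 90° − 60.92° = 29.08°.

29.08°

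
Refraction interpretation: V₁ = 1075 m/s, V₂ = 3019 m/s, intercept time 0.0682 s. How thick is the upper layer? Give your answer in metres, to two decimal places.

θ_c = arcsin(1075/3019) = 20.86°; cos θ_c = 0.9345.
tᵢ = 2h cos θ_c/V₁ ⇒ h = tᵢ·V₁/(2 cos θ_c) = 0.0682·1075/(2·0.9345) = 39.23 m.

39.23 m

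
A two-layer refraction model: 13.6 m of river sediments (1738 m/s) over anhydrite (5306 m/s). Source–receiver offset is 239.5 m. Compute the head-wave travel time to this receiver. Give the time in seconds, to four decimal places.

0.0599 s

t = x/V₂ + 2h·√(V₂²−V₁²)/(V₁V₂).
√(V₂²−V₁²) = √(5306²−1738²) = 5013.3 m/s; delay term = 2·13.6·5013.3/(1738·5306) = 0.01479 s.
t = 239.5/5306 + 0.01479 = 0.05992 s.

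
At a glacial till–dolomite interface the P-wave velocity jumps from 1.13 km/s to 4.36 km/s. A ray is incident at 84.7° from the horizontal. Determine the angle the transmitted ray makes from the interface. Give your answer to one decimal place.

69.1°

Convert to the normal: θ₁ = 90° − 84.7° = 5.3°.
sin θ₁/V₁ = sin θ₂/V₂ ⇒ sin θ₂ = 4.36·sin 5.3°/1.13 = 4.36·0.0924/1.13 = 0.3564.
θ₂ = arcsin 0.3564 = 20.88° from the normal.
From the interface: 90° − 20.88° = 69.12°.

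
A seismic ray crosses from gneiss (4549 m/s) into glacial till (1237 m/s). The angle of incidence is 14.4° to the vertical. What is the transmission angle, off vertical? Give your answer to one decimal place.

sin θ₁/V₁ = sin θ₂/V₂ ⇒ sin θ₂ = 1237·sin 14.4°/4549 = 1237·0.2487/4549 = 0.0676.
θ₂ = arcsin 0.0676 = 3.88° from the normal.

3.9°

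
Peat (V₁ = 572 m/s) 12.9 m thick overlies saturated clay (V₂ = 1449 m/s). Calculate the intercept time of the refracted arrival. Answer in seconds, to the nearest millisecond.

tᵢ = 2h·√(V₂²−V₁²)/(V₁V₂).
√(V₂²−V₁²) = √(1449²−572²) = 1331.3 m/s.
tᵢ = 2·12.9·1331.3/(572·1449) = 0.04144 s.

0.041 s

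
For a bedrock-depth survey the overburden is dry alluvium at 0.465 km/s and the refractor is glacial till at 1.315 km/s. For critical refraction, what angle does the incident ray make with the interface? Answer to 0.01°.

69.29°

At critical incidence the refracted ray runs along the interface (θ₂ = 90°), so sin θ_c = V₁/V₂.
θ_c = arcsin(0.465/1.315) = arcsin 0.3536 = 20.71°.
Measured from the interface: 90° − 20.71° = 69.29°.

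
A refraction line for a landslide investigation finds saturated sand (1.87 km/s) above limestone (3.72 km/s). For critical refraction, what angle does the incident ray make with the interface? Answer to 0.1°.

59.8°

Critical incidence: sin θ_c = V₁/V₂ = 1.87/3.72 = 0.5027.
θ_c = arcsin 0.5027 = 30.18°.
Measured from the interface: 90° − 30.18° = 59.82°.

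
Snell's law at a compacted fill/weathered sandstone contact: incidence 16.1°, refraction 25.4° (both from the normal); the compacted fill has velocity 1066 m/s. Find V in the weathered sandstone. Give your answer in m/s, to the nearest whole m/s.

sin 16.1° = 0.2773; sin 25.4° = 0.4289.
V₂ = V₁·(sin θ₂/sin θ₁) = 1066·(0.4289/0.2773) = 1648.83 m/s.

1649 m/s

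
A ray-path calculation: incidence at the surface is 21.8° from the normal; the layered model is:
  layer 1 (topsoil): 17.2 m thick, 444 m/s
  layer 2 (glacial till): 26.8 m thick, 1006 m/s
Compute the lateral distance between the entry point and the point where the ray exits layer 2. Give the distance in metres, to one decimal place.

Apply Snell's law at each interface; in layer i the horizontal offset is hᵢ·tan θᵢ.
Layer 1: θ = 21.80°; offset = 17.2·tan 21.80° = 6.880 m.
Layer 2: sin θ = 1006·sin 21.8°/444 = 0.8414, θ = 57.29°; offset = 26.8·tan 57.29° = 41.732 m.
Σ offsets = 48.612 m.

48.6 m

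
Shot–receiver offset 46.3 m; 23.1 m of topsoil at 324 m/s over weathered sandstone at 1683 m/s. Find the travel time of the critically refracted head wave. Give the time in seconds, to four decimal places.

0.1674 s

t = x/V₂ + 2h·√(V₂²−V₁²)/(V₁V₂).
√(V₂²−V₁²) = √(1683²−324²) = 1651.5 m/s; delay term = 2·23.1·1651.5/(324·1683) = 0.13993 s.
t = 46.3/1683 + 0.13993 = 0.16744 s.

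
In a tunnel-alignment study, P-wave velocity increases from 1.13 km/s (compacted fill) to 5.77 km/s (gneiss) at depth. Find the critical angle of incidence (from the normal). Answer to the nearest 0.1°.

Critical incidence: sin θ_c = V₁/V₂ = 1.13/5.77 = 0.1958.
θ_c = arcsin 0.1958 = 11.29°.

11.3°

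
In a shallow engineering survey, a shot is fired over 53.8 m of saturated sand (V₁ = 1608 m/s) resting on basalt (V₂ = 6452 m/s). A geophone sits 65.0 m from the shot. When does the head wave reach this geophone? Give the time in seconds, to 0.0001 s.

t = x/V₂ + 2h·√(V₂²−V₁²)/(V₁V₂).
√(V₂²−V₁²) = √(6452²−1608²) = 6248.4 m/s; delay term = 2·53.8·6248.4/(1608·6452) = 0.06480 s.
t = 65.0/6452 + 0.06480 = 0.07488 s.

0.0749 s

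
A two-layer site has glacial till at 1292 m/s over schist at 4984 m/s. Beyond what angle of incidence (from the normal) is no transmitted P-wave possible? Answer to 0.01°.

15.02°

At critical incidence the refracted ray runs along the interface (θ₂ = 90°), so sin θ_c = V₁/V₂.
θ_c = arcsin(1292/4984) = arcsin 0.2592 = 15.02°.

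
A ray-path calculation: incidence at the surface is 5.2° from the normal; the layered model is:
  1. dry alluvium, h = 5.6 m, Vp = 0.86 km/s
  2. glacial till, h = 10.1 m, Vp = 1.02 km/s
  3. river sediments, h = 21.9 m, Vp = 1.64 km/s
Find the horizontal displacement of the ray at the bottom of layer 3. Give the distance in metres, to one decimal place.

5.4 m

Apply Snell's law at each interface; in layer i the horizontal offset is hᵢ·tan θᵢ.
Layer 1: θ = 5.20°; offset = 5.6·tan 5.20° = 0.510 m.
Layer 2: sin θ = 1.02·sin 5.2°/0.86 = 0.1075, θ = 6.17°; offset = 10.1·tan 6.17° = 1.092 m.
Layer 3: sin θ = 1.64·sin 5.2°/0.86 = 0.1728, θ = 9.95°; offset = 21.9·tan 9.95° = 3.843 m.
Σ offsets = 5.445 m.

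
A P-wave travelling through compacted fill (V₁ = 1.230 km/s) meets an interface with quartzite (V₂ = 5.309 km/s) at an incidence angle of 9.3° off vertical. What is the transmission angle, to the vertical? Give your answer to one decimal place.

44.2°

sin θ₁/V₁ = sin θ₂/V₂ ⇒ sin θ₂ = 5.309·sin 9.3°/1.230 = 5.309·0.1616/1.230 = 0.6975.
θ₂ = arcsin 0.6975 = 44.23° from the normal.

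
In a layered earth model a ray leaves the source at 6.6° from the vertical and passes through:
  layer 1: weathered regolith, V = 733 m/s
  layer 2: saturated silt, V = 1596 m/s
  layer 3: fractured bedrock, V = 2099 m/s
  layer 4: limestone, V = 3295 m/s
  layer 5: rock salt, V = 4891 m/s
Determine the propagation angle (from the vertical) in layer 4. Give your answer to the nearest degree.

Ray parameter p = sin 6.6° / 733 = 1.5680e-04 s/m.
sin θ_4 = p·V_4 = 1.5680e-04 × 3295 = 0.5167.
θ_4 = arcsin 0.5167 = 31.11°.

31°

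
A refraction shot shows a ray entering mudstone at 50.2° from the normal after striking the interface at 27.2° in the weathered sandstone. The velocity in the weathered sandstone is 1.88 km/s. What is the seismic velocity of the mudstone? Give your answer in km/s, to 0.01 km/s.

3.16 km/s

Snell's law: sin 27.2°/V₁ = sin 50.2°/V₂.
V₂ = V₁·sin 50.2°/sin 27.2° = 1.88 × 1.6808 = 3.16 km/s.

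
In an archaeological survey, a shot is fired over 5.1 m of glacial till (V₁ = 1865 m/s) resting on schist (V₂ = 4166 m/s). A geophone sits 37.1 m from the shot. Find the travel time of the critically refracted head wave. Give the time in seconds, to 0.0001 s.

0.0138 s

t = x/V₂ + 2h·√(V₂²−V₁²)/(V₁V₂).
√(V₂²−V₁²) = √(4166²−1865²) = 3725.2 m/s; delay term = 2·5.1·3725.2/(1865·4166) = 0.00489 s.
t = 37.1/4166 + 0.00489 = 0.01380 s.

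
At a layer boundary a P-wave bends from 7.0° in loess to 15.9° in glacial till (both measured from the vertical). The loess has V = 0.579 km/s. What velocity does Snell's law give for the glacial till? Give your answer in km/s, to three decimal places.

Snell's law: sin 7.0°/V₁ = sin 15.9°/V₂.
V₂ = V₁·sin 15.9°/sin 7.0° = 0.579 × 2.2480 = 1.302 km/s.

1.302 km/s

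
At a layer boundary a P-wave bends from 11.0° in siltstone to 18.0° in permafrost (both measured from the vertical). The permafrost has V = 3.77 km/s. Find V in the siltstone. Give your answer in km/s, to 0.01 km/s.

2.33 km/s

Snell's law: sin 11.0°/V₁ = sin 18.0°/V₂.
V₁ = V₂·sin 11.0°/sin 18.0° = 3.77 × 0.6175 = 2.33 km/s.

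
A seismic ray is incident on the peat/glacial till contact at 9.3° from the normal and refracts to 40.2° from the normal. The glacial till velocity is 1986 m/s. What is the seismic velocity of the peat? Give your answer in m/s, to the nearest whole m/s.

497 m/s

Snell's law: sin 9.3°/V₁ = sin 40.2°/V₂.
V₁ = V₂·sin 9.3°/sin 40.2° = 1986 × 0.2504 = 497.24 m/s.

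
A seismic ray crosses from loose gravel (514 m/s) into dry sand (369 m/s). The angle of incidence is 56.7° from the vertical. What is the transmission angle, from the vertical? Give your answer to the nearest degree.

37°

sin θ₁/V₁ = sin θ₂/V₂ ⇒ sin θ₂ = 369·sin 56.7°/514 = 369·0.8358/514 = 0.6000.
θ₂ = sin⁻¹(0.6000) = 36.87° (from vertical).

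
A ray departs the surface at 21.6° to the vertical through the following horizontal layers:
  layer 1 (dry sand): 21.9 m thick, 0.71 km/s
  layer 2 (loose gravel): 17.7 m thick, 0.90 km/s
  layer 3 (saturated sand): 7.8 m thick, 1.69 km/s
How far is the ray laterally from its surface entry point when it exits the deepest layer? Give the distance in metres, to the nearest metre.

p = sin θ₁/V₁ = sin 21.6°/0.71 = 5.1849e-01 s/km is conserved through the stack.
Layer 1: θ = 21.60°; offset = 21.9·tan 21.60° = 8.671 m.
Layer 2: sin θ = p·0.90 = 0.4666 → θ = 27.82°; offset = 17.7·tan 27.82° = 9.339 m.
Layer 3: sin θ = p·1.69 = 0.8762 → θ = 61.19°; offset = 7.8·tan 61.19° = 14.184 m.
Σ offsets = 32.193 m.

32 m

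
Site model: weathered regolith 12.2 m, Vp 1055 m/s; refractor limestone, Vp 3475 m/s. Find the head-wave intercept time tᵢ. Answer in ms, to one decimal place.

tᵢ = 2h·√(V₂²−V₁²)/(V₁V₂).
√(V₂²−V₁²) = √(3475²−1055²) = 3311.0 m/s.
tᵢ = 2·12.2·3311.0/(1055·3475) = 0.02204 s.

22.0 ms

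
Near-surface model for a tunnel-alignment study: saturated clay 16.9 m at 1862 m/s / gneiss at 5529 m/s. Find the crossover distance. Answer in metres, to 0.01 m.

47.99 m

θ_c = arcsin(1862/5529) = 19.68°, so cos θ_c = 0.9416 and tᵢ = 2h cos θ_c/V₁ = 0.0171 s.
At crossover x/V₁ = x/V₂ + tᵢ ⇒ x = tᵢ/(1/V₁ − 1/V₂) = 0.01709/(5.3706e-04 − 1.8086e-04) = 47.99 m.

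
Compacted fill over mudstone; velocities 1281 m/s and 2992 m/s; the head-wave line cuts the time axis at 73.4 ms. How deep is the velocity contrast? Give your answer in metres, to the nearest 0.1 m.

52.0 m

h = tᵢ·V₁·V₂ / (2·√(V₂²−V₁²)).
√(V₂²−V₁²) = √(2992² − 1281²) = 2703.9 m/s.
h = 0.0734 s × 1281 × 2992 / (2 × 2703.9) = 52.02 m.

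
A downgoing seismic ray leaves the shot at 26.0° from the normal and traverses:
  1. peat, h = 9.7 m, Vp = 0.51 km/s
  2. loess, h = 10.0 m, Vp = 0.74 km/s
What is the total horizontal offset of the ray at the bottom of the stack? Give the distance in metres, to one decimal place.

Ray parameter p = sin 26.0° / 0.51 km/s = 8.5955e-01 s/km.
Layer 1: θ = 26.00°; offset = 9.7·tan 26.00° = 4.731 m.
Layer 2: sin θ = p·0.74 = 0.6361 → θ = 39.50°; offset = 10.0·tan 39.50° = 8.243 m.
Summing the layer offsets gives 12.974 m.

13.0 m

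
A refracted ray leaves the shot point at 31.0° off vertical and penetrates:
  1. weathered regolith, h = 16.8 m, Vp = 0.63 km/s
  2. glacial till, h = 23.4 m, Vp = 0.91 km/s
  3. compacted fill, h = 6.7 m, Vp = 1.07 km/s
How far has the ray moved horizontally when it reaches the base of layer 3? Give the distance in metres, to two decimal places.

Apply Snell's law at each interface; in layer i the horizontal offset is hᵢ·tan θᵢ.
Layer 1: θ = 31.00°; offset = 16.8·tan 31.00° = 10.0945 m.
Layer 2: sin θ = 0.91·sin 31.0°/0.63 = 0.7439, θ = 48.07°; offset = 23.4·tan 48.07° = 26.0509 m.
Layer 3: sin θ = 1.07·sin 31.0°/0.63 = 0.8747, θ = 61.02°; offset = 6.7·tan 61.02° = 12.0946 m.
Total horizontal offset = 48.2399 m.

48.24 m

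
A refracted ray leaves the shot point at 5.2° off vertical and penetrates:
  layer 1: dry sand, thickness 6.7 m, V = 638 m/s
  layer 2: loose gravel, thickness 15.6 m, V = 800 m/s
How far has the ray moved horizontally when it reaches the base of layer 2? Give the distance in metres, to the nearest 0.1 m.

p = sin θ₁/V₁ = sin 5.2°/638 = 1.4206e-04 s/m is conserved through the stack.
Layer 1: θ = 5.20°; offset = 6.7·tan 5.20° = 0.610 m.
Layer 2: sin θ = p·800 = 0.1136 → θ = 6.53°; offset = 15.6·tan 6.53° = 1.784 m.
Summing the layer offsets gives 2.394 m.

2.4 m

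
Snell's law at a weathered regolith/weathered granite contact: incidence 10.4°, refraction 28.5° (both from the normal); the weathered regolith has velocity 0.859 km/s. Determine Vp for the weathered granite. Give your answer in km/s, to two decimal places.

2.27 km/s

Snell's law: sin 10.4°/V₁ = sin 28.5°/V₂.
V₂ = V₁·sin 28.5°/sin 10.4° = 0.859 × 2.6433 = 2.27 km/s.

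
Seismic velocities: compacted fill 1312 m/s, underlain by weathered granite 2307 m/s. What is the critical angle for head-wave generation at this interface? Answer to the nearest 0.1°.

34.7°

At critical incidence the refracted ray runs along the interface (θ₂ = 90°), so sin θ_c = V₁/V₂.
θ_c = arcsin(1312/2307) = arcsin 0.5687 = 34.66°.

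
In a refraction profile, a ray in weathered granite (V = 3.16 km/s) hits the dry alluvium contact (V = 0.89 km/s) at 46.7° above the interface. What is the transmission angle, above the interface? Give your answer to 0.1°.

Angle from the normal: 90° − 46.7° = 43.3°.
Snell's law: sin θ₂ = (V₂/V₁)·sin θ₁ = (0.89/3.16)·sin 43.3° = 0.1932.
θ₂ = sin⁻¹(0.1932) = 11.14° (from vertical).
From the interface: 90° − 11.14° = 78.86°.

78.9°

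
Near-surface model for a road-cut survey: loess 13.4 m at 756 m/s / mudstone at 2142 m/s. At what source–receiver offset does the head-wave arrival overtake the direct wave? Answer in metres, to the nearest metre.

x_cross = 2h·√((V₂+V₁)/(V₂−V₁)).
(V₂+V₁)/(V₂−V₁) = (2142+756)/(2142−756) = 2.0909; √ = 1.4460.
x_cross = 2·13.4·1.4460 = 38.75 m.

39 m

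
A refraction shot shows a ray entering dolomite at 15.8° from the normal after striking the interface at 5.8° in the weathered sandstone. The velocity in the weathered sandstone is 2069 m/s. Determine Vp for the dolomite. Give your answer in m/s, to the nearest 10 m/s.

Snell's law: sin 5.8°/V₁ = sin 15.8°/V₂.
V₂ = V₁·sin 15.8°/sin 5.8° = 2069 × 2.6943 = 5574.59 m/s.

5570 m/s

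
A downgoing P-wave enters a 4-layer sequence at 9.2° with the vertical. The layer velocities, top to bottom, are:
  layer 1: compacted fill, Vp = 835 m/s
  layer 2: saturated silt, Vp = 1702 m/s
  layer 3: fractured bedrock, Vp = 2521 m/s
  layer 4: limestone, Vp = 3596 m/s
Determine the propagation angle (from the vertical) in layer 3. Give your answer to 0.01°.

Ray parameter p = sin 9.2° / 835 = 1.9147e-04 s/m.
sin θ_3 = p·V_3 = 1.9147e-04 × 2521 = 0.4827.
θ_3 = 28.86° from the vertical.

28.86°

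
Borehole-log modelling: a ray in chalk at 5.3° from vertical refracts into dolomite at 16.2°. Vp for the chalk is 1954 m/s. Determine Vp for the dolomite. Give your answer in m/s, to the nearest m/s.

5902 m/s

sin 5.3° = 0.0924; sin 16.2° = 0.2790.
V₂ = V₁·(sin θ₂/sin θ₁) = 1954·(0.2790/0.0924) = 5901.76 m/s.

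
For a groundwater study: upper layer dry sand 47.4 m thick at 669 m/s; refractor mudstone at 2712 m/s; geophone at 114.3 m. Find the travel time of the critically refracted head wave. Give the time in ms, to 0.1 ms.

θ_c = arcsin(V₁/V₂) = arcsin(669/2712) = 14.28°, cos θ_c = 0.9691.
Intercept time tᵢ = 2h cos θ_c / V₁ = 2·47.4·0.9691/669 = 0.13732 s.
t = x/V₂ + tᵢ = 114.3/2712 + 0.13732 = 0.17947 s.

179.5 ms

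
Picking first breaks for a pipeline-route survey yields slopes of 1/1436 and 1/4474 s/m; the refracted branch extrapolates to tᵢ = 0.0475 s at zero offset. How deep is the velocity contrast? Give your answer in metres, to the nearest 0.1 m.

θ_c = arcsin(1436/4474) = 18.72°; cos θ_c = 0.9471.
tᵢ = 2h cos θ_c/V₁ ⇒ h = tᵢ·V₁/(2 cos θ_c) = 0.0475·1436/(2·0.9471) = 36.01 m.

36.0 m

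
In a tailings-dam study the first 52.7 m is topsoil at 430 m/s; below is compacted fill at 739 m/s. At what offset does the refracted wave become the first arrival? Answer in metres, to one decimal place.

θ_c = arcsin(430/739) = 35.58°, so cos θ_c = 0.8133 and tᵢ = 2h cos θ_c/V₁ = 0.1993 s.
At crossover x/V₁ = x/V₂ + tᵢ ⇒ x = tᵢ/(1/V₁ − 1/V₂) = 0.19935/(2.3256e-03 − 1.3532e-03) = 205.01 m.

205.0 m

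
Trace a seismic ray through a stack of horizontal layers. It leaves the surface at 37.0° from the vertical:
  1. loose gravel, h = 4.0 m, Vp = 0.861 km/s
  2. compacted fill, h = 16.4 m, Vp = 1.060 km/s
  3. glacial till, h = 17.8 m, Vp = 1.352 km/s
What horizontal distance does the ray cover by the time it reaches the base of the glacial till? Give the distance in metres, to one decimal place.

72.5 m

Ray parameter p = sin 37.0° / 0.861 km/s = 6.9897e-01 s/km.
Layer 1: θ = 37.00°; offset = 4.0·tan 37.00° = 3.014 m.
Layer 2: sin θ = p·1.060 = 0.7409 → θ = 47.81°; offset = 16.4·tan 47.81° = 18.092 m.
Layer 3: sin θ = p·1.352 = 0.9450 → θ = 70.91°; offset = 17.8·tan 70.91° = 51.435 m.
Σ offsets = 72.541 m.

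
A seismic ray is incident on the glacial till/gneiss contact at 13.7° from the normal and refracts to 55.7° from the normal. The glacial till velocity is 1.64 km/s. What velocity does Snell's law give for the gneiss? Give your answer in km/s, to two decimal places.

5.72 km/s

sin 13.7° = 0.2368; sin 55.7° = 0.8261.
V₂ = V₁·(sin θ₂/sin θ₁) = 1.64·(0.8261/0.2368) = 5.72 km/s.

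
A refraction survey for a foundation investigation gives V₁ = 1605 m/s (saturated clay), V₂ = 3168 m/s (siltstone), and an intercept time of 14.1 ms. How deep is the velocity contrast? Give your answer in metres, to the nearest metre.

13 m

θ_c = arcsin(1605/3168) = 30.44°; cos θ_c = 0.8622.
tᵢ = 2h cos θ_c/V₁ ⇒ h = tᵢ·V₁/(2 cos θ_c) = 0.0141·1605/(2·0.8622) = 13.12 m.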